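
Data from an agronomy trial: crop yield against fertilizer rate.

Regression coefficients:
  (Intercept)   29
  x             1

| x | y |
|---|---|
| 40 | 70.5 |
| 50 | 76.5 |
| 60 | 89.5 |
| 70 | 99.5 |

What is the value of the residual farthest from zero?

r = -2.5

x=40: ŷ = 29 + 40 = 69; r = 70.5 − 69 = 1.5
x=50: ŷ = 29 + 50 = 79; r = 76.5 − 79 = -2.5
x=60: ŷ = 29 + 60 = 89; r = 89.5 − 89 = 0.5
x=70: ŷ = 29 + 70 = 99; r = 99.5 − 99 = 0.5
Largest |r| is 2.5 at x = 50, residual -2.5.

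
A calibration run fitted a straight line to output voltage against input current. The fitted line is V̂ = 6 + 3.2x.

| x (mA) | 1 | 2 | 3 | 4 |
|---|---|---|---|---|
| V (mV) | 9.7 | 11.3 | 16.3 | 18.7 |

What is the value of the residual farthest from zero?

r = -1.1

x=1: V̂ = 6 + 3.2·1 = 9.2; r = 9.7 − 9.2 = 0.5
x=2: V̂ = 6 + 3.2·2 = 12.4; r = 11.3 − 12.4 = -1.1
x=3: V̂ = 6 + 3.2·3 = 15.6; r = 16.3 − 15.6 = 0.7
x=4: V̂ = 6 + 3.2·4 = 18.8; r = 18.7 − 18.8 = -0.1
Largest |r| is 1.1 at x = 2, residual -1.1.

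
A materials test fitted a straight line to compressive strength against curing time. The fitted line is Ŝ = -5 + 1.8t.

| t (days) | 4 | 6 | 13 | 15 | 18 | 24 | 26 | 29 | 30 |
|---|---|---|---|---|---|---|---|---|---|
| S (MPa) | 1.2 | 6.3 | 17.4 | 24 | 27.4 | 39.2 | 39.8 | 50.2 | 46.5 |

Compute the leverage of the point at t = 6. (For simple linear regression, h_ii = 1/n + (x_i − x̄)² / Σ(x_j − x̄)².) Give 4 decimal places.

h = 0.3172

t̄ = (4 + 6 + 13 + 15 + 18 + 24 + 26 + 29 + 30)/9 = 18.3333
Σ(t − t̄)² = 205.444 + 152.111 + 28.4444 + 11.1111 + 0.111111 + 32.1111 + 58.7778 + 113.778 + 136.111 = 738
h = 1/9 + (-12.3333)²/738 = 0.111111 + 0.206113 = 0.3172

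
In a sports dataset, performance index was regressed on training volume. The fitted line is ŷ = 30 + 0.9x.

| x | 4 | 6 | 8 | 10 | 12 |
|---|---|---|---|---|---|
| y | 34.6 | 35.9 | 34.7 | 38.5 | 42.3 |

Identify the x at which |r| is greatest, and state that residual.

x=4: ŷ = 30 + 0.9·4 = 33.6; r = 34.6 − 33.6 = 1
x=6: ŷ = 30 + 0.9·6 = 35.4; r = 35.9 − 35.4 = 0.5
x=8: ŷ = 30 + 0.9·8 = 37.2; r = 34.7 − 37.2 = -2.5
x=10: ŷ = 30 + 0.9·10 = 39; r = 38.5 − 39 = -0.5
x=12: ŷ = 30 + 0.9·12 = 40.8; r = 42.3 − 40.8 = 1.5
Largest |r| is 2.5 at x = 8, residual -2.5.

x = 8, r = -2.5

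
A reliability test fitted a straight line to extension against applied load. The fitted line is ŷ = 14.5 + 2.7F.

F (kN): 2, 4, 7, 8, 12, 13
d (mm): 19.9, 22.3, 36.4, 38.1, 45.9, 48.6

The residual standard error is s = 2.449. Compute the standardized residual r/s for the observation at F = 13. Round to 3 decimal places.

-0.408

ŷ = 14.5 + 2.7·13 = 49.6
r = 48.6 − 49.6 = -1
r/s = -1 / 2.449 = -0.408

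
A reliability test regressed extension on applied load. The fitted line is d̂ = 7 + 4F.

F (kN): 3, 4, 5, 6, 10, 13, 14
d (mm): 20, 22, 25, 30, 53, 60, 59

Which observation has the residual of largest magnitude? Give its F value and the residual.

F = 10, r = 6

F=3: d̂ = 7 + 4·3 = 19; r = 20 − 19 = 1
F=4: d̂ = 7 + 4·4 = 23; r = 22 − 23 = -1
F=5: d̂ = 7 + 4·5 = 27; r = 25 − 27 = -2
F=6: d̂ = 7 + 4·6 = 31; r = 30 − 31 = -1
F=10: d̂ = 7 + 4·10 = 47; r = 53 − 47 = 6
F=13: d̂ = 7 + 4·13 = 59; r = 60 − 59 = 1
F=14: d̂ = 7 + 4·14 = 63; r = 59 − 63 = -4
Largest |r| is 6 at F = 10, residual 6.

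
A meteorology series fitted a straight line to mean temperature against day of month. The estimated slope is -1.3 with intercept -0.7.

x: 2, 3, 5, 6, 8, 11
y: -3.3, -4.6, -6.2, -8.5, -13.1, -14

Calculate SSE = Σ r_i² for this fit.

x=2: ŷ = -0.7 − 1.3·2 = -3.3; r = -3.3 − (-3.3) = 0
x=3: ŷ = -0.7 − 1.3·3 = -4.6; r = -4.6 − (-4.6) = 0
x=5: ŷ = -0.7 − 1.3·5 = -7.2; r = -6.2 − (-7.2) = 1
x=6: ŷ = -0.7 − 1.3·6 = -8.5; r = -8.5 − (-8.5) = 0
x=8: ŷ = -0.7 − 1.3·8 = -11.1; r = -13.1 − (-11.1) = -2
x=11: ŷ = -0.7 − 1.3·11 = -15; r = -14 − (-15) = 1
SSE = 0 + 0 + 1 + 0 + 4 + 1 = 6

SSE = 6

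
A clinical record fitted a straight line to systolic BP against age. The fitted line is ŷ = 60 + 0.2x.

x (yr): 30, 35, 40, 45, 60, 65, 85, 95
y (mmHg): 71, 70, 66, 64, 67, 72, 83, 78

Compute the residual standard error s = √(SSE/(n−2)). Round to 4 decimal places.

s = 4.5826

x=30: ŷ = 60 + 0.2·30 = 66; r = 71 − 66 = 5
x=35: ŷ = 60 + 0.2·35 = 67; r = 70 − 67 = 3
x=40: ŷ = 60 + 0.2·40 = 68; r = 66 − 68 = -2
x=45: ŷ = 60 + 0.2·45 = 69; r = 64 − 69 = -5
x=60: ŷ = 60 + 0.2·60 = 72; r = 67 − 72 = -5
x=65: ŷ = 60 + 0.2·65 = 73; r = 72 − 73 = -1
x=85: ŷ = 60 + 0.2·85 = 77; r = 83 − 77 = 6
x=95: ŷ = 60 + 0.2·95 = 79; r = 78 − 79 = -1
SSE = 25 + 9 + 4 + 25 + 25 + 1 + 36 + 1 = 126
s = √(126/6) = √21 ≈ 4.5826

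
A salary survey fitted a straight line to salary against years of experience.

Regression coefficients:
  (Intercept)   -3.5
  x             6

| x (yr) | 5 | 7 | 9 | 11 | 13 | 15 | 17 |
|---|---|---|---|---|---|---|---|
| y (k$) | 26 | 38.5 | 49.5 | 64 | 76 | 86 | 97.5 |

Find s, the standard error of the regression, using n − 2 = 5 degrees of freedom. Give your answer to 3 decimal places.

s = 1.183

x=5: ŷ = -3.5 + 6·5 = 26.5; r = 26 − 26.5 = -0.5
x=7: ŷ = -3.5 + 6·7 = 38.5; r = 38.5 − 38.5 = 0
x=9: ŷ = -3.5 + 6·9 = 50.5; r = 49.5 − 50.5 = -1
x=11: ŷ = -3.5 + 6·11 = 62.5; r = 64 − 62.5 = 1.5
x=13: ŷ = -3.5 + 6·13 = 74.5; r = 76 − 74.5 = 1.5
x=15: ŷ = -3.5 + 6·15 = 86.5; r = 86 − 86.5 = -0.5
x=17: ŷ = -3.5 + 6·17 = 98.5; r = 97.5 − 98.5 = -1
SSE = 0.25 + 0 + 1 + 2.25 + 2.25 + 0.25 + 1 = 7
s = √(7/5) = √1.4 ≈ 1.183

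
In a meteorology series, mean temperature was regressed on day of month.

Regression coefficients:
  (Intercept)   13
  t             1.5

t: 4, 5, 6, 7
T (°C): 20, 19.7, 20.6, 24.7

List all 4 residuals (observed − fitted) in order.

1, -0.8, -1.4, 1.2

t=4: ŷ = 13 + 1.5·4 = 19; e = 20 − 19 = 1
t=5: ŷ = 13 + 1.5·5 = 20.5; e = 19.7 − 20.5 = -0.8
t=6: ŷ = 13 + 1.5·6 = 22; e = 20.6 − 22 = -1.4
t=7: ŷ = 13 + 1.5·7 = 23.5; e = 24.7 − 23.5 = 1.2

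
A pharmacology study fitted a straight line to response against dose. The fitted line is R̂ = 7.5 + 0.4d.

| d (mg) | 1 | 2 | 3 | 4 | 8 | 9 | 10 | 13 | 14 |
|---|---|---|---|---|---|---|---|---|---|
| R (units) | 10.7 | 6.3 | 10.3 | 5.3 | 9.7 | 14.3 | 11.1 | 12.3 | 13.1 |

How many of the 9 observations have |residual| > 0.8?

d=1: R̂ = 7.5 + 0.4·1 = 7.9; e = 10.7 − 7.9 = 2.8
d=2: R̂ = 7.5 + 0.4·2 = 8.3; e = 6.3 − 8.3 = -2
d=3: R̂ = 7.5 + 0.4·3 = 8.7; e = 10.3 − 8.7 = 1.6
d=4: R̂ = 7.5 + 0.4·4 = 9.1; e = 5.3 − 9.1 = -3.8
d=8: R̂ = 7.5 + 0.4·8 = 10.7; e = 9.7 − 10.7 = -1
d=9: R̂ = 7.5 + 0.4·9 = 11.1; e = 14.3 − 11.1 = 3.2
d=10: R̂ = 7.5 + 0.4·10 = 11.5; e = 11.1 − 11.5 = -0.4
d=13: R̂ = 7.5 + 0.4·13 = 12.7; e = 12.3 − 12.7 = -0.4
d=14: R̂ = 7.5 + 0.4·14 = 13.1; e = 13.1 − 13.1 = 0
|e| > 0.8: d=1 (|e|=2.8), d=2 (|e|=2), d=3 (|e|=1.6), d=4 (|e|=3.8), d=8 (|e|=1), d=9 (|e|=3.2) → 6

6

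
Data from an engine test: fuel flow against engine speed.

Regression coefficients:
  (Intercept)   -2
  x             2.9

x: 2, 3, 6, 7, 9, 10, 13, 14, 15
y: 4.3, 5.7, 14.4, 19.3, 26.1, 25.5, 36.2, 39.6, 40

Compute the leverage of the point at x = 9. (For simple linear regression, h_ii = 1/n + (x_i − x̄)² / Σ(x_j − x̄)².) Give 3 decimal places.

x̄ = (2 + 3 + 6 + 7 + 9 + 10 + 13 + 14 + 15)/9 = 8.77778
Σ(x − x̄)² = 45.9383 + 33.3827 + 7.71605 + 3.16049 + 0.0493827 + 1.49383 + 17.8272 + 27.2716 + 38.716 = 175.556
h = 1/9 + (0.222222)²/175.556 = 0.111111 + 0.000281294 = 0.111

h = 0.111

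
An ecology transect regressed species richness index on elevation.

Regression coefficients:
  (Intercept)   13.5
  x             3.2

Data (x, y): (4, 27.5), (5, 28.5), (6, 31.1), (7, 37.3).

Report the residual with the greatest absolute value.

x=4: ŷ = 13.5 + 3.2·4 = 26.3; e = 27.5 − 26.3 = 1.2
x=5: ŷ = 13.5 + 3.2·5 = 29.5; e = 28.5 − 29.5 = -1
x=6: ŷ = 13.5 + 3.2·6 = 32.7; e = 31.1 − 32.7 = -1.6
x=7: ŷ = 13.5 + 3.2·7 = 35.9; e = 37.3 − 35.9 = 1.4
Largest |e| is 1.6 at x = 6, residual -1.6.

e = -1.6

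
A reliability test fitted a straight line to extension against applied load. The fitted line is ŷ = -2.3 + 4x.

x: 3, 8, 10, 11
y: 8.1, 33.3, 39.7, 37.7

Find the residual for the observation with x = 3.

ŷ = -2.3 + 4·3 = 9.7
e = 8.1 − 9.7 = -1.6

e = -1.6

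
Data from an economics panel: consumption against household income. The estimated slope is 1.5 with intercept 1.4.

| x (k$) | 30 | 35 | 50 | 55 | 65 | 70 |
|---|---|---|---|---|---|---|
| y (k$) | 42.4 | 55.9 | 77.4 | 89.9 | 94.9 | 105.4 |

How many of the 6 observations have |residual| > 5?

x=30: ŷ = 1.4 + 1.5·30 = 46.4; e = 42.4 − 46.4 = -4
x=35: ŷ = 1.4 + 1.5·35 = 53.9; e = 55.9 − 53.9 = 2
x=50: ŷ = 1.4 + 1.5·50 = 76.4; e = 77.4 − 76.4 = 1
x=55: ŷ = 1.4 + 1.5·55 = 83.9; e = 89.9 − 83.9 = 6
x=65: ŷ = 1.4 + 1.5·65 = 98.9; e = 94.9 − 98.9 = -4
x=70: ŷ = 1.4 + 1.5·70 = 106.4; e = 105.4 − 106.4 = -1
|e| > 5: x=55 (|e|=6) → 1

1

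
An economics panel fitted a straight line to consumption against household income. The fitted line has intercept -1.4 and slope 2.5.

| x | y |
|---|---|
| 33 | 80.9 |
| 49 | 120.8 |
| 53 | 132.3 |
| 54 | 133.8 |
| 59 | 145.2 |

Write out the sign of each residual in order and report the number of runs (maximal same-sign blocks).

x=33: ŷ = -1.4 + 2.5·33 = 81.1; e = 80.9 − 81.1 = -0.2
x=49: ŷ = -1.4 + 2.5·49 = 121.1; e = 120.8 − 121.1 = -0.3
x=53: ŷ = -1.4 + 2.5·53 = 131.1; e = 132.3 − 131.1 = 1.2
x=54: ŷ = -1.4 + 2.5·54 = 133.6; e = 133.8 − 133.6 = 0.2
x=59: ŷ = -1.4 + 2.5·59 = 146.1; e = 145.2 − 146.1 = -0.9
Signs: − − + + −
Runs: −×2, +×2, −×1 → 3

3 runs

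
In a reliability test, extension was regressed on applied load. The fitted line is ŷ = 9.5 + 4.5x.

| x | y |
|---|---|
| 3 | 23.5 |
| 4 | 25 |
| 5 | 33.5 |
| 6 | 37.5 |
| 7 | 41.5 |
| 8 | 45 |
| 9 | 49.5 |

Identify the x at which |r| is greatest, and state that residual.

x = 4, r = -2.5

x=3: ŷ = 9.5 + 4.5·3 = 23; r = 23.5 − 23 = 0.5
x=4: ŷ = 9.5 + 4.5·4 = 27.5; r = 25 − 27.5 = -2.5
x=5: ŷ = 9.5 + 4.5·5 = 32; r = 33.5 − 32 = 1.5
x=6: ŷ = 9.5 + 4.5·6 = 36.5; r = 37.5 − 36.5 = 1
x=7: ŷ = 9.5 + 4.5·7 = 41; r = 41.5 − 41 = 0.5
x=8: ŷ = 9.5 + 4.5·8 = 45.5; r = 45 − 45.5 = -0.5
x=9: ŷ = 9.5 + 4.5·9 = 50; r = 49.5 − 50 = -0.5
Largest |r| is 2.5 at x = 4, residual -2.5.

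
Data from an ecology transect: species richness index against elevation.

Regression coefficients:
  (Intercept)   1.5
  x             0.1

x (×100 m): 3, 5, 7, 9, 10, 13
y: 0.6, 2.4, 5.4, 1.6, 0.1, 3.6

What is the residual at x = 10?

ŷ = 1.5 + 0.1·10 = 2.5
e = 0.1 − 2.5 = -2.4

e = -2.4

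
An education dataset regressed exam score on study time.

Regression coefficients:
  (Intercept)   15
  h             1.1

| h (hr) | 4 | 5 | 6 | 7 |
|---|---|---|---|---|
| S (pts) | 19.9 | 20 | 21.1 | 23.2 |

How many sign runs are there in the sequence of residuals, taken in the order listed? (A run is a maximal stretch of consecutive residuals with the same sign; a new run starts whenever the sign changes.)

h=4: Ŝ = 15 + 1.1·4 = 19.4; r = 19.9 − 19.4 = 0.5
h=5: Ŝ = 15 + 1.1·5 = 20.5; r = 20 − 20.5 = -0.5
h=6: Ŝ = 15 + 1.1·6 = 21.6; r = 21.1 − 21.6 = -0.5
h=7: Ŝ = 15 + 1.1·7 = 22.7; r = 23.2 − 22.7 = 0.5
Signs: + − − +
Runs: +×1, −×2, +×1 → 3

3 runs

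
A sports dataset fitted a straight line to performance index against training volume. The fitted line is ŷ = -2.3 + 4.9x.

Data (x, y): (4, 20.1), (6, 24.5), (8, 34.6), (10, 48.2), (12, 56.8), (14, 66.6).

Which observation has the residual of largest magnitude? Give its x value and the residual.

x = 4, e = 2.8

x=4: ŷ = -2.3 + 4.9·4 = 17.3; e = 20.1 − 17.3 = 2.8
x=6: ŷ = -2.3 + 4.9·6 = 27.1; e = 24.5 − 27.1 = -2.6
x=8: ŷ = -2.3 + 4.9·8 = 36.9; e = 34.6 − 36.9 = -2.3
x=10: ŷ = -2.3 + 4.9·10 = 46.7; e = 48.2 − 46.7 = 1.5
x=12: ŷ = -2.3 + 4.9·12 = 56.5; e = 56.8 − 56.5 = 0.3
x=14: ŷ = -2.3 + 4.9·14 = 66.3; e = 66.6 − 66.3 = 0.3
Largest |e| is 2.8 at x = 4, residual 2.8.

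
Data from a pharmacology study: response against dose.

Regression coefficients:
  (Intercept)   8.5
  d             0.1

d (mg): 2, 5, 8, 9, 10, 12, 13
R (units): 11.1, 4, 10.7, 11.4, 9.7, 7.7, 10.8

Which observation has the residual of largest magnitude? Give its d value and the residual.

d = 5, e = -5

d=2: ŷ = 8.5 + 0.1·2 = 8.7; e = 11.1 − 8.7 = 2.4
d=5: ŷ = 8.5 + 0.1·5 = 9; e = 4 − 9 = -5
d=8: ŷ = 8.5 + 0.1·8 = 9.3; e = 10.7 − 9.3 = 1.4
d=9: ŷ = 8.5 + 0.1·9 = 9.4; e = 11.4 − 9.4 = 2
d=10: ŷ = 8.5 + 0.1·10 = 9.5; e = 9.7 − 9.5 = 0.2
d=12: ŷ = 8.5 + 0.1·12 = 9.7; e = 7.7 − 9.7 = -2
d=13: ŷ = 8.5 + 0.1·13 = 9.8; e = 10.8 − 9.8 = 1
Largest |e| is 5 at d = 5, residual -5.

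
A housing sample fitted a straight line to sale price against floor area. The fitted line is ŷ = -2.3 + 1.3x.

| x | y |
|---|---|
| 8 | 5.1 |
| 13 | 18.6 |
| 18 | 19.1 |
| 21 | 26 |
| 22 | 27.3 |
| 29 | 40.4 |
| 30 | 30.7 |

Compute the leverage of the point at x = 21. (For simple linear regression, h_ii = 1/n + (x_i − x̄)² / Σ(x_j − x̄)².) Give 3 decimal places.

x̄ = (8 + 13 + 18 + 21 + 22 + 29 + 30)/7 = 20.1429
Σ(x − x̄)² = 147.449 + 51.0204 + 4.59184 + 0.734694 + 3.44898 + 78.449 + 97.1633 = 382.857
h = 1/7 + (0.857143)²/382.857 = 0.142857 + 0.00191898 = 0.145

h = 0.145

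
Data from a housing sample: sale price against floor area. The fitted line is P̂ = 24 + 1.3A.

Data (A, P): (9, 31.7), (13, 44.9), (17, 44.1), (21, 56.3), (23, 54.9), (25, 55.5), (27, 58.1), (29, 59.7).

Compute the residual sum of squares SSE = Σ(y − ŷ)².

SSE = 68

A=9: P̂ = 24 + 1.3·9 = 35.7; e = 31.7 − 35.7 = -4
A=13: P̂ = 24 + 1.3·13 = 40.9; e = 44.9 − 40.9 = 4
A=17: P̂ = 24 + 1.3·17 = 46.1; e = 44.1 − 46.1 = -2
A=21: P̂ = 24 + 1.3·21 = 51.3; e = 56.3 − 51.3 = 5
A=23: P̂ = 24 + 1.3·23 = 53.9; e = 54.9 − 53.9 = 1
A=25: P̂ = 24 + 1.3·25 = 56.5; e = 55.5 − 56.5 = -1
A=27: P̂ = 24 + 1.3·27 = 59.1; e = 58.1 − 59.1 = -1
A=29: P̂ = 24 + 1.3·29 = 61.7; e = 59.7 − 61.7 = -2
SSE = 16 + 16 + 4 + 25 + 1 + 1 + 1 + 4 = 68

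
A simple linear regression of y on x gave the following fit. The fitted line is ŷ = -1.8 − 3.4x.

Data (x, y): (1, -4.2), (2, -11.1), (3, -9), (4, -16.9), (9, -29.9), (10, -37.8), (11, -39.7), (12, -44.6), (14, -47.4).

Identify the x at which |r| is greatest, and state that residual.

x=1: ŷ = -1.8 − 3.4·1 = -5.2; r = -4.2 − (-5.2) = 1
x=2: ŷ = -1.8 − 3.4·2 = -8.6; r = -11.1 − (-8.6) = -2.5
x=3: ŷ = -1.8 − 3.4·3 = -12; r = -9 − (-12) = 3
x=4: ŷ = -1.8 − 3.4·4 = -15.4; r = -16.9 − (-15.4) = -1.5
x=9: ŷ = -1.8 − 3.4·9 = -32.4; r = -29.9 − (-32.4) = 2.5
x=10: ŷ = -1.8 − 3.4·10 = -35.8; r = -37.8 − (-35.8) = -2
x=11: ŷ = -1.8 − 3.4·11 = -39.2; r = -39.7 − (-39.2) = -0.5
x=12: ŷ = -1.8 − 3.4·12 = -42.6; r = -44.6 − (-42.6) = -2
x=14: ŷ = -1.8 − 3.4·14 = -49.4; r = -47.4 − (-49.4) = 2
Largest |r| is 3 at x = 3, residual 3.

x = 3, r = 3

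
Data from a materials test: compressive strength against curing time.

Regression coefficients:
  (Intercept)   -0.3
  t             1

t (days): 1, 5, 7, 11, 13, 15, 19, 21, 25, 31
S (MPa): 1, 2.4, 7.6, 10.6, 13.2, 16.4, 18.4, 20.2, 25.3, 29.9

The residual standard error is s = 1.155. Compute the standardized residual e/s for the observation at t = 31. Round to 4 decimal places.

Ŝ = -0.3 + 31 = 30.7
e = 29.9 − 30.7 = -0.8
e/s = -0.8 / 1.155 = -0.6926

-0.6926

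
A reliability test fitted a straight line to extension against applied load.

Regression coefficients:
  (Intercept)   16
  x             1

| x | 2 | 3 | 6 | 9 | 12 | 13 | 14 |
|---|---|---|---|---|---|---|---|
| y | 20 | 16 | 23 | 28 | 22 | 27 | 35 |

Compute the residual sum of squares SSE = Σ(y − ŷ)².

SSE = 88

x=2: ŷ = 16 + 2 = 18; r = 20 − 18 = 2
x=3: ŷ = 16 + 3 = 19; r = 16 − 19 = -3
x=6: ŷ = 16 + 6 = 22; r = 23 − 22 = 1
x=9: ŷ = 16 + 9 = 25; r = 28 − 25 = 3
x=12: ŷ = 16 + 12 = 28; r = 22 − 28 = -6
x=13: ŷ = 16 + 13 = 29; r = 27 − 29 = -2
x=14: ŷ = 16 + 14 = 30; r = 35 − 30 = 5
SSE = 4 + 9 + 1 + 9 + 36 + 4 + 25 = 88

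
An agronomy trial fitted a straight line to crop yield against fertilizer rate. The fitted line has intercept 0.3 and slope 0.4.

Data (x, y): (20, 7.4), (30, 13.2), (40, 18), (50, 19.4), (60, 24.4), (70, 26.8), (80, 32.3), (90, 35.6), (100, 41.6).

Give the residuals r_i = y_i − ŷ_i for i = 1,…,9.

x=20: ŷ = 0.3 + 0.4·20 = 8.3; r = 7.4 − 8.3 = -0.9
x=30: ŷ = 0.3 + 0.4·30 = 12.3; r = 13.2 − 12.3 = 0.9
x=40: ŷ = 0.3 + 0.4·40 = 16.3; r = 18 − 16.3 = 1.7
x=50: ŷ = 0.3 + 0.4·50 = 20.3; r = 19.4 − 20.3 = -0.9
x=60: ŷ = 0.3 + 0.4·60 = 24.3; r = 24.4 − 24.3 = 0.1
x=70: ŷ = 0.3 + 0.4·70 = 28.3; r = 26.8 − 28.3 = -1.5
x=80: ŷ = 0.3 + 0.4·80 = 32.3; r = 32.3 − 32.3 = 0
x=90: ŷ = 0.3 + 0.4·90 = 36.3; r = 35.6 − 36.3 = -0.7
x=100: ŷ = 0.3 + 0.4·100 = 40.3; r = 41.6 − 40.3 = 1.3

-0.9, 0.9, 1.7, -0.9, 0.1, -1.5, 0, -0.7, 1.3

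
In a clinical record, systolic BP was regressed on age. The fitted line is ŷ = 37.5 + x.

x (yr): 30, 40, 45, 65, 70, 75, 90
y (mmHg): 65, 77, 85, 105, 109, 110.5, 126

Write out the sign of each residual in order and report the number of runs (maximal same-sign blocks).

x=30: ŷ = 37.5 + 30 = 67.5; e = 65 − 67.5 = -2.5
x=40: ŷ = 37.5 + 40 = 77.5; e = 77 − 77.5 = -0.5
x=45: ŷ = 37.5 + 45 = 82.5; e = 85 − 82.5 = 2.5
x=65: ŷ = 37.5 + 65 = 102.5; e = 105 − 102.5 = 2.5
x=70: ŷ = 37.5 + 70 = 107.5; e = 109 − 107.5 = 1.5
x=75: ŷ = 37.5 + 75 = 112.5; e = 110.5 − 112.5 = -2
x=90: ŷ = 37.5 + 90 = 127.5; e = 126 − 127.5 = -1.5
Signs: − − + + + − −
Runs: −×2, +×3, −×2 → 3

3 runs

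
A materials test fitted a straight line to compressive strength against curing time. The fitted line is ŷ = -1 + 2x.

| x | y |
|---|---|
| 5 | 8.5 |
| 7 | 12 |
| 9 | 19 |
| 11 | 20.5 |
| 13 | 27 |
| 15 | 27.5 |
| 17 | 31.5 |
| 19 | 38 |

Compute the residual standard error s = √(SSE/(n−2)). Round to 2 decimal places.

x=5: ŷ = -1 + 2·5 = 9; r = 8.5 − 9 = -0.5
x=7: ŷ = -1 + 2·7 = 13; r = 12 − 13 = -1
x=9: ŷ = -1 + 2·9 = 17; r = 19 − 17 = 2
x=11: ŷ = -1 + 2·11 = 21; r = 20.5 − 21 = -0.5
x=13: ŷ = -1 + 2·13 = 25; r = 27 − 25 = 2
x=15: ŷ = -1 + 2·15 = 29; r = 27.5 − 29 = -1.5
x=17: ŷ = -1 + 2·17 = 33; r = 31.5 − 33 = -1.5
x=19: ŷ = -1 + 2·19 = 37; r = 38 − 37 = 1
SSE = 0.25 + 1 + 4 + 0.25 + 4 + 2.25 + 2.25 + 1 = 15
s = √(15/6) = √2.5 ≈ 1.58

s = 1.58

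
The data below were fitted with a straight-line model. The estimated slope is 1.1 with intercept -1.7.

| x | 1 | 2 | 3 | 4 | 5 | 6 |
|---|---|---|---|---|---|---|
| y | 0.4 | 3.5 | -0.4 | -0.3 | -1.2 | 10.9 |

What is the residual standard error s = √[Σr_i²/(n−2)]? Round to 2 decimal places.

s = 4.58

x=1: ŷ = -1.7 + 1.1·1 = -0.6; r = 0.4 − (-0.6) = 1
x=2: ŷ = -1.7 + 1.1·2 = 0.5; r = 3.5 − 0.5 = 3
x=3: ŷ = -1.7 + 1.1·3 = 1.6; r = -0.4 − 1.6 = -2
x=4: ŷ = -1.7 + 1.1·4 = 2.7; r = -0.3 − 2.7 = -3
x=5: ŷ = -1.7 + 1.1·5 = 3.8; r = -1.2 − 3.8 = -5
x=6: ŷ = -1.7 + 1.1·6 = 4.9; r = 10.9 − 4.9 = 6
SSE = 1 + 9 + 4 + 9 + 25 + 36 = 84
s = √(84/4) = √21 ≈ 4.58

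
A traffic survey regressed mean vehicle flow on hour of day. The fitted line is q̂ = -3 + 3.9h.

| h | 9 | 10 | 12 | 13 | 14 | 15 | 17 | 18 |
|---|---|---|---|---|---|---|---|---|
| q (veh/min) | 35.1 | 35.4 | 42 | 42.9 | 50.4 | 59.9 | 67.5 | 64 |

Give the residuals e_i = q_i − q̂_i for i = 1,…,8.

3, -0.6, -1.8, -4.8, -1.2, 4.4, 4.2, -3.2

h=9: q̂ = -3 + 3.9·9 = 32.1; e = 35.1 − 32.1 = 3
h=10: q̂ = -3 + 3.9·10 = 36; e = 35.4 − 36 = -0.6
h=12: q̂ = -3 + 3.9·12 = 43.8; e = 42 − 43.8 = -1.8
h=13: q̂ = -3 + 3.9·13 = 47.7; e = 42.9 − 47.7 = -4.8
h=14: q̂ = -3 + 3.9·14 = 51.6; e = 50.4 − 51.6 = -1.2
h=15: q̂ = -3 + 3.9·15 = 55.5; e = 59.9 − 55.5 = 4.4
h=17: q̂ = -3 + 3.9·17 = 63.3; e = 67.5 − 63.3 = 4.2
h=18: q̂ = -3 + 3.9·18 = 67.2; e = 64 − 67.2 = -3.2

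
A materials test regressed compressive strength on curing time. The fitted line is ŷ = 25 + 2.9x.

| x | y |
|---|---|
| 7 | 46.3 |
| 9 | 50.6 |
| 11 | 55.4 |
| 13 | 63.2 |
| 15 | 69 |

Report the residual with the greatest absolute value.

x=7: ŷ = 25 + 2.9·7 = 45.3; e = 46.3 − 45.3 = 1
x=9: ŷ = 25 + 2.9·9 = 51.1; e = 50.6 − 51.1 = -0.5
x=11: ŷ = 25 + 2.9·11 = 56.9; e = 55.4 − 56.9 = -1.5
x=13: ŷ = 25 + 2.9·13 = 62.7; e = 63.2 − 62.7 = 0.5
x=15: ŷ = 25 + 2.9·15 = 68.5; e = 69 − 68.5 = 0.5
Largest |e| is 1.5 at x = 11, residual -1.5.

e = -1.5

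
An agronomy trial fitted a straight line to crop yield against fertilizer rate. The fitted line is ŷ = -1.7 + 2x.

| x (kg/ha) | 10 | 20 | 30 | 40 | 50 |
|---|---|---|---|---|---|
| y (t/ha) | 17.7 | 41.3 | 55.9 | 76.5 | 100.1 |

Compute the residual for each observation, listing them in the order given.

-0.6, 3, -2.4, -1.8, 1.8

x=10: ŷ = -1.7 + 2·10 = 18.3; r = 17.7 − 18.3 = -0.6
x=20: ŷ = -1.7 + 2·20 = 38.3; r = 41.3 − 38.3 = 3
x=30: ŷ = -1.7 + 2·30 = 58.3; r = 55.9 − 58.3 = -2.4
x=40: ŷ = -1.7 + 2·40 = 78.3; r = 76.5 − 78.3 = -1.8
x=50: ŷ = -1.7 + 2·50 = 98.3; r = 100.1 − 98.3 = 1.8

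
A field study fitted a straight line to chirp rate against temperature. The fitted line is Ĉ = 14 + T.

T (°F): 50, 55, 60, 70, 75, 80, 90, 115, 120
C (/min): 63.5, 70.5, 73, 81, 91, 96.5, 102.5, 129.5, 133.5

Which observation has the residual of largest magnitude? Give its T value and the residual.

T = 70, e = -3

T=50: Ĉ = 14 + 50 = 64; e = 63.5 − 64 = -0.5
T=55: Ĉ = 14 + 55 = 69; e = 70.5 − 69 = 1.5
T=60: Ĉ = 14 + 60 = 74; e = 73 − 74 = -1
T=70: Ĉ = 14 + 70 = 84; e = 81 − 84 = -3
T=75: Ĉ = 14 + 75 = 89; e = 91 − 89 = 2
T=80: Ĉ = 14 + 80 = 94; e = 96.5 − 94 = 2.5
T=90: Ĉ = 14 + 90 = 104; e = 102.5 − 104 = -1.5
T=115: Ĉ = 14 + 115 = 129; e = 129.5 − 129 = 0.5
T=120: Ĉ = 14 + 120 = 134; e = 133.5 − 134 = -0.5
Largest |e| is 3 at T = 70, residual -3.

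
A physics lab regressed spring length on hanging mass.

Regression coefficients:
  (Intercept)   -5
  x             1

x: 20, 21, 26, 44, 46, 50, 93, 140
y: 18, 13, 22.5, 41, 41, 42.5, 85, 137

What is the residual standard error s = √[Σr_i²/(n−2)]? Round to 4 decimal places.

s = 2.6926

x=20: ŷ = -5 + 20 = 15; r = 18 − 15 = 3
x=21: ŷ = -5 + 21 = 16; r = 13 − 16 = -3
x=26: ŷ = -5 + 26 = 21; r = 22.5 − 21 = 1.5
x=44: ŷ = -5 + 44 = 39; r = 41 − 39 = 2
x=46: ŷ = -5 + 46 = 41; r = 41 − 41 = 0
x=50: ŷ = -5 + 50 = 45; r = 42.5 − 45 = -2.5
x=93: ŷ = -5 + 93 = 88; r = 85 − 88 = -3
x=140: ŷ = -5 + 140 = 135; r = 137 − 135 = 2
SSE = 9 + 9 + 2.25 + 4 + 0 + 6.25 + 9 + 4 = 43.5
s = √(43.5/6) = √7.25 ≈ 2.6926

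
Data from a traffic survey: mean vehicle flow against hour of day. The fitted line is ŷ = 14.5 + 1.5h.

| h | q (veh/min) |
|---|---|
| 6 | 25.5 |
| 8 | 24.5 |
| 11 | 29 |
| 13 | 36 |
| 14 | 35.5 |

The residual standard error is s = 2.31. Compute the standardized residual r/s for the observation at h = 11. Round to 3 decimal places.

-0.866

ŷ = 14.5 + 1.5·11 = 31
r = 29 − 31 = -2
r/s = -2 / 2.31 = -0.866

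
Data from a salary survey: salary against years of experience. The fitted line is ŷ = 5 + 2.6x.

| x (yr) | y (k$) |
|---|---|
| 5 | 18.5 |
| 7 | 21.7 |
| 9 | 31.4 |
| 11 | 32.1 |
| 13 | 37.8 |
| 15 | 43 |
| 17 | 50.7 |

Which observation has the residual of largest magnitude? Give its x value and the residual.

x=5: ŷ = 5 + 2.6·5 = 18; r = 18.5 − 18 = 0.5
x=7: ŷ = 5 + 2.6·7 = 23.2; r = 21.7 − 23.2 = -1.5
x=9: ŷ = 5 + 2.6·9 = 28.4; r = 31.4 − 28.4 = 3
x=11: ŷ = 5 + 2.6·11 = 33.6; r = 32.1 − 33.6 = -1.5
x=13: ŷ = 5 + 2.6·13 = 38.8; r = 37.8 − 38.8 = -1
x=15: ŷ = 5 + 2.6·15 = 44; r = 43 − 44 = -1
x=17: ŷ = 5 + 2.6·17 = 49.2; r = 50.7 − 49.2 = 1.5
Largest |r| is 3 at x = 9, residual 3.

x = 9, r = 3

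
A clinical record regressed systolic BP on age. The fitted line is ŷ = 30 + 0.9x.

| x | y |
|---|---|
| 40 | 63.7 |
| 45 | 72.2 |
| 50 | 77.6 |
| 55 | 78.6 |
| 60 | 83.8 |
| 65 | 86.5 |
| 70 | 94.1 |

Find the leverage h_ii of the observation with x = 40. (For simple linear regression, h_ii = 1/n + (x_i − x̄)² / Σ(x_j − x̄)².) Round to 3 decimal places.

h = 0.464

x̄ = (40 + 45 + 50 + 55 + 60 + 65 + 70)/7 = 55
Σ(x − x̄)² = 225 + 100 + 25 + 0 + 25 + 100 + 225 = 700
h = 1/7 + (-15)²/700 = 0.142857 + 0.321429 = 0.464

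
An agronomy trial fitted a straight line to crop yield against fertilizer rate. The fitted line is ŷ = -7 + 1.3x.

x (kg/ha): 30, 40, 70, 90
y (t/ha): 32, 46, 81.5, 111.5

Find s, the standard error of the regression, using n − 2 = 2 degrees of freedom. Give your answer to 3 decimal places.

x=30: ŷ = -7 + 1.3·30 = 32; r = 32 − 32 = 0
x=40: ŷ = -7 + 1.3·40 = 45; r = 46 − 45 = 1
x=70: ŷ = -7 + 1.3·70 = 84; r = 81.5 − 84 = -2.5
x=90: ŷ = -7 + 1.3·90 = 110; r = 111.5 − 110 = 1.5
SSE = 0 + 1 + 6.25 + 2.25 = 9.5
s = √(9.5/2) = √4.75 ≈ 2.179

s = 2.179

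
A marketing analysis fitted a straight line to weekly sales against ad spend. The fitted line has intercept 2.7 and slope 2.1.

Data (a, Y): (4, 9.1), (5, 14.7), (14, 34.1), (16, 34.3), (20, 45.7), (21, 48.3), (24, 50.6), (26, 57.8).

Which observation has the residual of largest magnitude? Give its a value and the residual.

a = 24, e = -2.5

a=4: ŷ = 2.7 + 2.1·4 = 11.1; e = 9.1 − 11.1 = -2
a=5: ŷ = 2.7 + 2.1·5 = 13.2; e = 14.7 − 13.2 = 1.5
a=14: ŷ = 2.7 + 2.1·14 = 32.1; e = 34.1 − 32.1 = 2
a=16: ŷ = 2.7 + 2.1·16 = 36.3; e = 34.3 − 36.3 = -2
a=20: ŷ = 2.7 + 2.1·20 = 44.7; e = 45.7 − 44.7 = 1
a=21: ŷ = 2.7 + 2.1·21 = 46.8; e = 48.3 − 46.8 = 1.5
a=24: ŷ = 2.7 + 2.1·24 = 53.1; e = 50.6 − 53.1 = -2.5
a=26: ŷ = 2.7 + 2.1·26 = 57.3; e = 57.8 − 57.3 = 0.5
Largest |e| is 2.5 at a = 24, residual -2.5.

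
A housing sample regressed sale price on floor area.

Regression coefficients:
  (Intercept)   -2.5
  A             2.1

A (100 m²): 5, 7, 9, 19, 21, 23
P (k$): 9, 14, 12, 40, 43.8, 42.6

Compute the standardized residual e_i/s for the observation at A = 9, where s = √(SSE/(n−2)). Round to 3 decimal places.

-1.305

A=5: ŷ = -2.5 + 2.1·5 = 8; e = 9 − 8 = 1
A=7: ŷ = -2.5 + 2.1·7 = 12.2; e = 14 − 12.2 = 1.8
A=9: ŷ = -2.5 + 2.1·9 = 16.4; e = 12 − 16.4 = -4.4
A=19: ŷ = -2.5 + 2.1·19 = 37.4; e = 40 − 37.4 = 2.6
A=21: ŷ = -2.5 + 2.1·21 = 41.6; e = 43.8 − 41.6 = 2.2
A=23: ŷ = -2.5 + 2.1·23 = 45.8; e = 42.6 − 45.8 = -3.2
SSE = 1 + 3.24 + 19.36 + 6.76 + 4.84 + 10.24 = 45.44
s = √(45.44/4) = 3.37046
e/s = -4.4 / 3.37046 = -1.305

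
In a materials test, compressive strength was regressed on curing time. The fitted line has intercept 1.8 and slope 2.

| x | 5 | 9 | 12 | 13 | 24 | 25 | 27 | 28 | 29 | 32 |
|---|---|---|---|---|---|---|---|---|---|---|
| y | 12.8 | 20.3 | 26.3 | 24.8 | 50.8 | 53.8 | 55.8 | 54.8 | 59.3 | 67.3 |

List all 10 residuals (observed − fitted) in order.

1, 0.5, 0.5, -3, 1, 2, 0, -3, -0.5, 1.5

x=5: ŷ = 1.8 + 2·5 = 11.8; r = 12.8 − 11.8 = 1
x=9: ŷ = 1.8 + 2·9 = 19.8; r = 20.3 − 19.8 = 0.5
x=12: ŷ = 1.8 + 2·12 = 25.8; r = 26.3 − 25.8 = 0.5
x=13: ŷ = 1.8 + 2·13 = 27.8; r = 24.8 − 27.8 = -3
x=24: ŷ = 1.8 + 2·24 = 49.8; r = 50.8 − 49.8 = 1
x=25: ŷ = 1.8 + 2·25 = 51.8; r = 53.8 − 51.8 = 2
x=27: ŷ = 1.8 + 2·27 = 55.8; r = 55.8 − 55.8 = 0
x=28: ŷ = 1.8 + 2·28 = 57.8; r = 54.8 − 57.8 = -3
x=29: ŷ = 1.8 + 2·29 = 59.8; r = 59.3 − 59.8 = -0.5
x=32: ŷ = 1.8 + 2·32 = 65.8; r = 67.3 − 65.8 = 1.5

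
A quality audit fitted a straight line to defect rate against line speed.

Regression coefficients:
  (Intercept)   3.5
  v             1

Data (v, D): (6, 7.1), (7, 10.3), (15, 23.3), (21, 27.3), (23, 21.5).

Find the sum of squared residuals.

SSE = 61.68

v=6: D̂ = 3.5 + 6 = 9.5; e = 7.1 − 9.5 = -2.4
v=7: D̂ = 3.5 + 7 = 10.5; e = 10.3 − 10.5 = -0.2
v=15: D̂ = 3.5 + 15 = 18.5; e = 23.3 − 18.5 = 4.8
v=21: D̂ = 3.5 + 21 = 24.5; e = 27.3 − 24.5 = 2.8
v=23: D̂ = 3.5 + 23 = 26.5; e = 21.5 − 26.5 = -5
SSE = 5.76 + 0.04 + 23.04 + 7.84 + 25 = 61.68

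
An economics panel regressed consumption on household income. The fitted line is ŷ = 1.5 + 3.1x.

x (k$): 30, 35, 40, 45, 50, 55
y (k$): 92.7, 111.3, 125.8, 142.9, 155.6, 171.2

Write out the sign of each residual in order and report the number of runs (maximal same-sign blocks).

3 runs

x=30: ŷ = 1.5 + 3.1·30 = 94.5; r = 92.7 − 94.5 = -1.8
x=35: ŷ = 1.5 + 3.1·35 = 110; r = 111.3 − 110 = 1.3
x=40: ŷ = 1.5 + 3.1·40 = 125.5; r = 125.8 − 125.5 = 0.3
x=45: ŷ = 1.5 + 3.1·45 = 141; r = 142.9 − 141 = 1.9
x=50: ŷ = 1.5 + 3.1·50 = 156.5; r = 155.6 − 156.5 = -0.9
x=55: ŷ = 1.5 + 3.1·55 = 172; r = 171.2 − 172 = -0.8
Signs: − + + + − −
Runs: −×1, +×3, −×2 → 3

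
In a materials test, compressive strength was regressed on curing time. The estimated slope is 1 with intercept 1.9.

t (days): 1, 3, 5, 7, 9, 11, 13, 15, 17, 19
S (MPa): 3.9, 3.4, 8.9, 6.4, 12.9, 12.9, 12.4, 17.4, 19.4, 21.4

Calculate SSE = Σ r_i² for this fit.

SSE = 24.5

t=1: ŷ = 1.9 + 1 = 2.9; r = 3.9 − 2.9 = 1
t=3: ŷ = 1.9 + 3 = 4.9; r = 3.4 − 4.9 = -1.5
t=5: ŷ = 1.9 + 5 = 6.9; r = 8.9 − 6.9 = 2
t=7: ŷ = 1.9 + 7 = 8.9; r = 6.4 − 8.9 = -2.5
t=9: ŷ = 1.9 + 9 = 10.9; r = 12.9 − 10.9 = 2
t=11: ŷ = 1.9 + 11 = 12.9; r = 12.9 − 12.9 = 0
t=13: ŷ = 1.9 + 13 = 14.9; r = 12.4 − 14.9 = -2.5
t=15: ŷ = 1.9 + 15 = 16.9; r = 17.4 − 16.9 = 0.5
t=17: ŷ = 1.9 + 17 = 18.9; r = 19.4 − 18.9 = 0.5
t=19: ŷ = 1.9 + 19 = 20.9; r = 21.4 − 20.9 = 0.5
SSE = 1 + 2.25 + 4 + 6.25 + 4 + 0 + 6.25 + 0.25 + 0.25 + 0.25 = 24.5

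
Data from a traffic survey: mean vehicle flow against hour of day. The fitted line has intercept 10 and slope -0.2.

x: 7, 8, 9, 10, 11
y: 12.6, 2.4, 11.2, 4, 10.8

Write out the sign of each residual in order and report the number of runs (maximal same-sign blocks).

x=7: ŷ = 10 − 0.2·7 = 8.6; r = 12.6 − 8.6 = 4
x=8: ŷ = 10 − 0.2·8 = 8.4; r = 2.4 − 8.4 = -6
x=9: ŷ = 10 − 0.2·9 = 8.2; r = 11.2 − 8.2 = 3
x=10: ŷ = 10 − 0.2·10 = 8; r = 4 − 8 = -4
x=11: ŷ = 10 − 0.2·11 = 7.8; r = 10.8 − 7.8 = 3
Signs: + − + − +
Runs: +×1, −×1, +×1, −×1, +×1 → 5

5 runs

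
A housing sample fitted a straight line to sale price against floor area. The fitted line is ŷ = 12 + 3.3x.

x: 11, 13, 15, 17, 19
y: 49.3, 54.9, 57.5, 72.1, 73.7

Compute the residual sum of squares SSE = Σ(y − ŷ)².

SSE = 34

x=11: ŷ = 12 + 3.3·11 = 48.3; r = 49.3 − 48.3 = 1
x=13: ŷ = 12 + 3.3·13 = 54.9; r = 54.9 − 54.9 = 0
x=15: ŷ = 12 + 3.3·15 = 61.5; r = 57.5 − 61.5 = -4
x=17: ŷ = 12 + 3.3·17 = 68.1; r = 72.1 − 68.1 = 4
x=19: ŷ = 12 + 3.3·19 = 74.7; r = 73.7 − 74.7 = -1
SSE = 1 + 0 + 16 + 16 + 1 = 34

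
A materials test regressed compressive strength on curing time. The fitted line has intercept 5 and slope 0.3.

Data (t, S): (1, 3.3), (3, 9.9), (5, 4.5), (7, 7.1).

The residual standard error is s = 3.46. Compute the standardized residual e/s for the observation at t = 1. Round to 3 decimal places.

-0.578

Ŝ = 5 + 0.3·1 = 5.3
e = 3.3 − 5.3 = -2
e/s = -2 / 3.46 = -0.578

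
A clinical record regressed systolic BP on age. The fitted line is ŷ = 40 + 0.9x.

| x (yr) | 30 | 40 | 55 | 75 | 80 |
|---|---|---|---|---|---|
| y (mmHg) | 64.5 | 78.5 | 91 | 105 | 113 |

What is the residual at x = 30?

ŷ = 40 + 0.9·30 = 67
r = 64.5 − 67 = -2.5

r = -2.5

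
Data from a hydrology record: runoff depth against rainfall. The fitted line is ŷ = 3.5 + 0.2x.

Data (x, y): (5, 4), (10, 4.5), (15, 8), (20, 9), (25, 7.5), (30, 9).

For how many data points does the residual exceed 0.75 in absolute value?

4

x=5: ŷ = 3.5 + 0.2·5 = 4.5; e = 4 − 4.5 = -0.5
x=10: ŷ = 3.5 + 0.2·10 = 5.5; e = 4.5 − 5.5 = -1
x=15: ŷ = 3.5 + 0.2·15 = 6.5; e = 8 − 6.5 = 1.5
x=20: ŷ = 3.5 + 0.2·20 = 7.5; e = 9 − 7.5 = 1.5
x=25: ŷ = 3.5 + 0.2·25 = 8.5; e = 7.5 − 8.5 = -1
x=30: ŷ = 3.5 + 0.2·30 = 9.5; e = 9 − 9.5 = -0.5
|e| > 0.75: x=10 (|e|=1), x=15 (|e|=1.5), x=20 (|e|=1.5), x=25 (|e|=1) → 4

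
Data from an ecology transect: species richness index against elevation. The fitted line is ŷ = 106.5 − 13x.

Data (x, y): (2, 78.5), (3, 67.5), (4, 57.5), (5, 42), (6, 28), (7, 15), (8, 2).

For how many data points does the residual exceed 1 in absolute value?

x=2: ŷ = 106.5 − 13·2 = 80.5; r = 78.5 − 80.5 = -2
x=3: ŷ = 106.5 − 13·3 = 67.5; r = 67.5 − 67.5 = 0
x=4: ŷ = 106.5 − 13·4 = 54.5; r = 57.5 − 54.5 = 3
x=5: ŷ = 106.5 − 13·5 = 41.5; r = 42 − 41.5 = 0.5
x=6: ŷ = 106.5 − 13·6 = 28.5; r = 28 − 28.5 = -0.5
x=7: ŷ = 106.5 − 13·7 = 15.5; r = 15 − 15.5 = -0.5
x=8: ŷ = 106.5 − 13·8 = 2.5; r = 2 − 2.5 = -0.5
|r| > 1: x=2 (|r|=2), x=4 (|r|=3) → 2

2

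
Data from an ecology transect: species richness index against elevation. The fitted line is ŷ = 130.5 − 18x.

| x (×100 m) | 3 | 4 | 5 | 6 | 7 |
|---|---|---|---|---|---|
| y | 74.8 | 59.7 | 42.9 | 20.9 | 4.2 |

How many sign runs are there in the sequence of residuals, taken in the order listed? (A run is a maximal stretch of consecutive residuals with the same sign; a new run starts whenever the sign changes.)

3 runs

x=3: ŷ = 130.5 − 18·3 = 76.5; e = 74.8 − 76.5 = -1.7
x=4: ŷ = 130.5 − 18·4 = 58.5; e = 59.7 − 58.5 = 1.2
x=5: ŷ = 130.5 − 18·5 = 40.5; e = 42.9 − 40.5 = 2.4
x=6: ŷ = 130.5 − 18·6 = 22.5; e = 20.9 − 22.5 = -1.6
x=7: ŷ = 130.5 − 18·7 = 4.5; e = 4.2 − 4.5 = -0.3
Signs: − + + − −
Runs: −×1, +×2, −×2 → 3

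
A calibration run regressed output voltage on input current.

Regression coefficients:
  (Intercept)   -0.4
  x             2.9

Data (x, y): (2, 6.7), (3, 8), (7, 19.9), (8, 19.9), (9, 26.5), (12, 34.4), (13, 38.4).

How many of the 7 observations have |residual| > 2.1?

x=2: ŷ = -0.4 + 2.9·2 = 5.4; r = 6.7 − 5.4 = 1.3
x=3: ŷ = -0.4 + 2.9·3 = 8.3; r = 8 − 8.3 = -0.3
x=7: ŷ = -0.4 + 2.9·7 = 19.9; r = 19.9 − 19.9 = 0
x=8: ŷ = -0.4 + 2.9·8 = 22.8; r = 19.9 − 22.8 = -2.9
x=9: ŷ = -0.4 + 2.9·9 = 25.7; r = 26.5 − 25.7 = 0.8
x=12: ŷ = -0.4 + 2.9·12 = 34.4; r = 34.4 − 34.4 = 0
x=13: ŷ = -0.4 + 2.9·13 = 37.3; r = 38.4 − 37.3 = 1.1
|r| > 2.1: x=8 (|r|=2.9) → 1

1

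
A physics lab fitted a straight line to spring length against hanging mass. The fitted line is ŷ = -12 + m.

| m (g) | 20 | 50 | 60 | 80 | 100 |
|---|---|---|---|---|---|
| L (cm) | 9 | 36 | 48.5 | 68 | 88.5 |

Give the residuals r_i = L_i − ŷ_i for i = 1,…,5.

1, -2, 0.5, 0, 0.5

m=20: ŷ = -12 + 20 = 8; r = 9 − 8 = 1
m=50: ŷ = -12 + 50 = 38; r = 36 − 38 = -2
m=60: ŷ = -12 + 60 = 48; r = 48.5 − 48 = 0.5
m=80: ŷ = -12 + 80 = 68; r = 68 − 68 = 0
m=100: ŷ = -12 + 100 = 88; r = 88.5 − 88 = 0.5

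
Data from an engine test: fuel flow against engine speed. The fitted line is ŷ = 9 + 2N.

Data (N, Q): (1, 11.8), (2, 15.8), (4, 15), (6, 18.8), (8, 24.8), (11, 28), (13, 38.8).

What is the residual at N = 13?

ŷ = 9 + 2·13 = 35
r = 38.8 − 35 = 3.8

r = 3.8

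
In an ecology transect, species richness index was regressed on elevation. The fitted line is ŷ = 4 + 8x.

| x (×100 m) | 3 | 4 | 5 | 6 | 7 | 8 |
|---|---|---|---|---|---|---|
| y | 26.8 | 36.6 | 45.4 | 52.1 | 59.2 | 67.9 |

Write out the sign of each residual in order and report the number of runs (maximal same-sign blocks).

3 runs

x=3: ŷ = 4 + 8·3 = 28; r = 26.8 − 28 = -1.2
x=4: ŷ = 4 + 8·4 = 36; r = 36.6 − 36 = 0.6
x=5: ŷ = 4 + 8·5 = 44; r = 45.4 − 44 = 1.4
x=6: ŷ = 4 + 8·6 = 52; r = 52.1 − 52 = 0.1
x=7: ŷ = 4 + 8·7 = 60; r = 59.2 − 60 = -0.8
x=8: ŷ = 4 + 8·8 = 68; r = 67.9 − 68 = -0.1
Signs: − + + + − −
Runs: −×1, +×3, −×2 → 3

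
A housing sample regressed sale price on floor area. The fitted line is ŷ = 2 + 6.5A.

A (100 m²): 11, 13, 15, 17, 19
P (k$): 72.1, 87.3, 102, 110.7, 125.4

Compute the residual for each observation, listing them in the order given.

A=11: ŷ = 2 + 6.5·11 = 73.5; r = 72.1 − 73.5 = -1.4
A=13: ŷ = 2 + 6.5·13 = 86.5; r = 87.3 − 86.5 = 0.8
A=15: ŷ = 2 + 6.5·15 = 99.5; r = 102 − 99.5 = 2.5
A=17: ŷ = 2 + 6.5·17 = 112.5; r = 110.7 − 112.5 = -1.8
A=19: ŷ = 2 + 6.5·19 = 125.5; r = 125.4 − 125.5 = -0.1

-1.4, 0.8, 2.5, -1.8, -0.1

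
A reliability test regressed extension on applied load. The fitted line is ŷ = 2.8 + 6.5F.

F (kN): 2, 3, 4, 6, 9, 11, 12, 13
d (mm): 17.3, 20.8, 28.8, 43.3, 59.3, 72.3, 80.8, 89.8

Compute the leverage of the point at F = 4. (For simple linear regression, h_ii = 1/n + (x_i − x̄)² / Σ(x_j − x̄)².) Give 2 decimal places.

F̄ = (2 + 3 + 4 + 6 + 9 + 11 + 12 + 13)/8 = 7.5
Σ(F − F̄)² = 30.25 + 20.25 + 12.25 + 2.25 + 2.25 + 12.25 + 20.25 + 30.25 = 130
h = 1/8 + (-3.5)²/130 = 0.125 + 0.0942308 = 0.22

h = 0.22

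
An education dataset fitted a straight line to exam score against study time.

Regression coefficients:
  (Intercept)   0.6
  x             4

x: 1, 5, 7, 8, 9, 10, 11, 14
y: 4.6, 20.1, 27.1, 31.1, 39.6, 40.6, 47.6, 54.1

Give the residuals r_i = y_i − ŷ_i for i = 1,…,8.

0, -0.5, -1.5, -1.5, 3, 0, 3, -2.5

x=1: ŷ = 0.6 + 4·1 = 4.6; r = 4.6 − 4.6 = 0
x=5: ŷ = 0.6 + 4·5 = 20.6; r = 20.1 − 20.6 = -0.5
x=7: ŷ = 0.6 + 4·7 = 28.6; r = 27.1 − 28.6 = -1.5
x=8: ŷ = 0.6 + 4·8 = 32.6; r = 31.1 − 32.6 = -1.5
x=9: ŷ = 0.6 + 4·9 = 36.6; r = 39.6 − 36.6 = 3
x=10: ŷ = 0.6 + 4·10 = 40.6; r = 40.6 − 40.6 = 0
x=11: ŷ = 0.6 + 4·11 = 44.6; r = 47.6 − 44.6 = 3
x=14: ŷ = 0.6 + 4·14 = 56.6; r = 54.1 − 56.6 = -2.5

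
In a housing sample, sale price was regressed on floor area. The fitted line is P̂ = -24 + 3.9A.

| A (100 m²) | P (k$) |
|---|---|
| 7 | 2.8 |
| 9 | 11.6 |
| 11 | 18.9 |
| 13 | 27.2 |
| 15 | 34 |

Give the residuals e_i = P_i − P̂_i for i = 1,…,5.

-0.5, 0.5, 0, 0.5, -0.5

A=7: P̂ = -24 + 3.9·7 = 3.3; e = 2.8 − 3.3 = -0.5
A=9: P̂ = -24 + 3.9·9 = 11.1; e = 11.6 − 11.1 = 0.5
A=11: P̂ = -24 + 3.9·11 = 18.9; e = 18.9 − 18.9 = 0
A=13: P̂ = -24 + 3.9·13 = 26.7; e = 27.2 − 26.7 = 0.5
A=15: P̂ = -24 + 3.9·15 = 34.5; e = 34 − 34.5 = -0.5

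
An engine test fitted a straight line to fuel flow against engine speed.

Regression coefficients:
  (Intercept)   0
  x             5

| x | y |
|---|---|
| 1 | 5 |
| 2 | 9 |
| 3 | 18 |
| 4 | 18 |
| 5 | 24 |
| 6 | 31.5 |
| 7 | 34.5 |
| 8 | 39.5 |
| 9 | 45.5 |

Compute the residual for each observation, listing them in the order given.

x=1: ŷ = 5·1 = 5; e = 5 − 5 = 0
x=2: ŷ = 5·2 = 10; e = 9 − 10 = -1
x=3: ŷ = 5·3 = 15; e = 18 − 15 = 3
x=4: ŷ = 5·4 = 20; e = 18 − 20 = -2
x=5: ŷ = 5·5 = 25; e = 24 − 25 = -1
x=6: ŷ = 5·6 = 30; e = 31.5 − 30 = 1.5
x=7: ŷ = 5·7 = 35; e = 34.5 − 35 = -0.5
x=8: ŷ = 5·8 = 40; e = 39.5 − 40 = -0.5
x=9: ŷ = 5·9 = 45; e = 45.5 − 45 = 0.5

0, -1, 3, -2, -1, 1.5, -0.5, -0.5, 0.5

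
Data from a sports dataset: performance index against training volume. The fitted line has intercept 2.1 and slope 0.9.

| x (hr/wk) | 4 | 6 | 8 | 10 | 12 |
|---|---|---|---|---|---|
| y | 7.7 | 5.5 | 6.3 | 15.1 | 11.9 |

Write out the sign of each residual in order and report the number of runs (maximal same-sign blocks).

4 runs

x=4: ŷ = 2.1 + 0.9·4 = 5.7; e = 7.7 − 5.7 = 2
x=6: ŷ = 2.1 + 0.9·6 = 7.5; e = 5.5 − 7.5 = -2
x=8: ŷ = 2.1 + 0.9·8 = 9.3; e = 6.3 − 9.3 = -3
x=10: ŷ = 2.1 + 0.9·10 = 11.1; e = 15.1 − 11.1 = 4
x=12: ŷ = 2.1 + 0.9·12 = 12.9; e = 11.9 − 12.9 = -1
Signs: + − − + −
Runs: +×1, −×2, +×1, −×1 → 4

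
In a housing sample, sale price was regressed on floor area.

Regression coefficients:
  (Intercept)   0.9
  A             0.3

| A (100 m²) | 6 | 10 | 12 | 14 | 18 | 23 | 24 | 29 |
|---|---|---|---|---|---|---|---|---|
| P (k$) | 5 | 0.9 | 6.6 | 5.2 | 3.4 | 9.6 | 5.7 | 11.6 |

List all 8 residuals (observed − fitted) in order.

2.3, -3, 2.1, 0.1, -2.9, 1.8, -2.4, 2

A=6: ŷ = 0.9 + 0.3·6 = 2.7; r = 5 − 2.7 = 2.3
A=10: ŷ = 0.9 + 0.3·10 = 3.9; r = 0.9 − 3.9 = -3
A=12: ŷ = 0.9 + 0.3·12 = 4.5; r = 6.6 − 4.5 = 2.1
A=14: ŷ = 0.9 + 0.3·14 = 5.1; r = 5.2 − 5.1 = 0.1
A=18: ŷ = 0.9 + 0.3·18 = 6.3; r = 3.4 − 6.3 = -2.9
A=23: ŷ = 0.9 + 0.3·23 = 7.8; r = 9.6 − 7.8 = 1.8
A=24: ŷ = 0.9 + 0.3·24 = 8.1; r = 5.7 − 8.1 = -2.4
A=29: ŷ = 0.9 + 0.3·29 = 9.6; r = 11.6 − 9.6 = 2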